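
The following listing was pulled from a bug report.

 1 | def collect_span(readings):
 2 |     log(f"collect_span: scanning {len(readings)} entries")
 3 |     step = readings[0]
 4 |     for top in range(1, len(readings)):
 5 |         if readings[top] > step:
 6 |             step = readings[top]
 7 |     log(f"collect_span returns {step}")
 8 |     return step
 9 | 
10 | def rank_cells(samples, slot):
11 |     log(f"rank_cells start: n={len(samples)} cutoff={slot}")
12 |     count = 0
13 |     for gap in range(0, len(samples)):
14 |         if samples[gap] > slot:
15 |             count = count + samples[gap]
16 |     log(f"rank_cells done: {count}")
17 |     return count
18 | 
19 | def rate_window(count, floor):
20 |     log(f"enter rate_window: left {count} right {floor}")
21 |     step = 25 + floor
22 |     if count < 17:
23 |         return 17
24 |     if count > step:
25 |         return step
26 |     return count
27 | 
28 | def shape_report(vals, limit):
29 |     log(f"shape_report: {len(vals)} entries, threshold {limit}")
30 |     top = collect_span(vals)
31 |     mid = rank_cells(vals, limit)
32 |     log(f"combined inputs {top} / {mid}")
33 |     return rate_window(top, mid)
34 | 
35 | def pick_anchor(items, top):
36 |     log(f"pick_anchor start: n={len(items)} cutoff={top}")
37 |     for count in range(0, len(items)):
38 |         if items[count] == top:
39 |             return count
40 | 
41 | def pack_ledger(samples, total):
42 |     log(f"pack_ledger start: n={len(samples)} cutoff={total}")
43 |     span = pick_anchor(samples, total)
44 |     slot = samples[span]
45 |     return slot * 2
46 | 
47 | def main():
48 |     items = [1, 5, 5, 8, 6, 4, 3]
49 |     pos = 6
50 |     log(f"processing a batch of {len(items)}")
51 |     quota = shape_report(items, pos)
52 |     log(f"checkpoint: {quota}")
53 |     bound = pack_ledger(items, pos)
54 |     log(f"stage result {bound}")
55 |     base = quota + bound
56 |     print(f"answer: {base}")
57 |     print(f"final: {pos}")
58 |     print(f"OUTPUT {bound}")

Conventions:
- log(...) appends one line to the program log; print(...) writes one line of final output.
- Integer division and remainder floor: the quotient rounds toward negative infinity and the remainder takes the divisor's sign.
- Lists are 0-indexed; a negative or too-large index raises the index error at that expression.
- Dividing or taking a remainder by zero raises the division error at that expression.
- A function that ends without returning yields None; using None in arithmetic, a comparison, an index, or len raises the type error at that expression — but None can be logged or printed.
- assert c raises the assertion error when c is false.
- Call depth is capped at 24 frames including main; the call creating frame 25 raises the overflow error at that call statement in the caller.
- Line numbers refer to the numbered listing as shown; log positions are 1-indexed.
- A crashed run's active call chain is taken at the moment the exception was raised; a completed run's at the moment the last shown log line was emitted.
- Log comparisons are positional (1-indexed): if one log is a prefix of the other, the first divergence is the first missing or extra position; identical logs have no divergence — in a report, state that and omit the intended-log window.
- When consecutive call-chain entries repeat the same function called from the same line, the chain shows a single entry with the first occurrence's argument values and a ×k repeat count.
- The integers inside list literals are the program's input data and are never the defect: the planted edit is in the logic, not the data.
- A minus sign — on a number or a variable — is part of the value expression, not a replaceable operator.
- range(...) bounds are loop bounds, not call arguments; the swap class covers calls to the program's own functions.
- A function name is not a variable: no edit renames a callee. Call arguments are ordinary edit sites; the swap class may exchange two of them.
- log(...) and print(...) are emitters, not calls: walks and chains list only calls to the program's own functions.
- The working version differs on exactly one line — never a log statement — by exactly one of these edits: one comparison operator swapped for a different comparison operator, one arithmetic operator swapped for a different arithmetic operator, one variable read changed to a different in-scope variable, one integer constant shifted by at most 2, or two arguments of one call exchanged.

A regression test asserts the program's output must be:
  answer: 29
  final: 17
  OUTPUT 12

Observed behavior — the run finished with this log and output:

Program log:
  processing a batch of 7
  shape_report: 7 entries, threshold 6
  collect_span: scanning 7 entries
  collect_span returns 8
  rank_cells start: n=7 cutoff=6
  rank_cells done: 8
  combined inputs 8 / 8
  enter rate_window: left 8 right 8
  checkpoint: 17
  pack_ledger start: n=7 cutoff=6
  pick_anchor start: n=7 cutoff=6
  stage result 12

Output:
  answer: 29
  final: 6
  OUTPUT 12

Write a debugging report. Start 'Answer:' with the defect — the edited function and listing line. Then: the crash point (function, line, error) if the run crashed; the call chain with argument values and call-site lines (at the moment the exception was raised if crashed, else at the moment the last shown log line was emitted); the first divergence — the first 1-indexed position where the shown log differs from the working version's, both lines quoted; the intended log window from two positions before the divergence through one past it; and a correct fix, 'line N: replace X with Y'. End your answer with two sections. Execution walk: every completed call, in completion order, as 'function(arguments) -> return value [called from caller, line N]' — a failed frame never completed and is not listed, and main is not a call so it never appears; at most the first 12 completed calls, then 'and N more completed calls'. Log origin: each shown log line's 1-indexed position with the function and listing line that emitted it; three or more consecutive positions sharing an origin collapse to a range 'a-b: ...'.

Answer: the defect is in main at line 57.
The tell: Every logged value matches the working version; the printed result is what differs.
Call chain: main.
First divergence: none (the log streams are identical).
Execution walk:
  collect_span([1, 5, 5, 8, 6, 4, 3]) -> 8  [called from shape_report, line 30]
  rank_cells([1, 5, 5, 8, 6, 4, 3], 6) -> 8  [called from shape_report, line 31]
  rate_window(8, 8) -> 17  [called from shape_report, line 33]
  shape_report([1, 5, 5, 8, 6, 4, 3], 6) -> 17  [called from main, line 51]
  pick_anchor([1, 5, 5, 8, 6, 4, 3], 6) -> 4  [called from pack_ledger, line 43]
  pack_ledger([1, 5, 5, 8, 6, 4, 3], 6) -> 12  [called from main, line 53]
Log line origins:
  1: logged in main at line 50
  2: logged in shape_report at line 29
  3: logged in collect_span at line 2
  4: logged in collect_span at line 7
  5: logged in rank_cells at line 11
  6: logged in rank_cells at line 16
  7: logged in shape_report at line 32
  8: logged in rate_window at line 20
  9: logged in main at line 52
  10: logged in pack_ledger at line 42
  11: logged in pick_anchor at line 36
  12: logged in main at line 54
A correct fix: line 57: replace `pos` with `quota`.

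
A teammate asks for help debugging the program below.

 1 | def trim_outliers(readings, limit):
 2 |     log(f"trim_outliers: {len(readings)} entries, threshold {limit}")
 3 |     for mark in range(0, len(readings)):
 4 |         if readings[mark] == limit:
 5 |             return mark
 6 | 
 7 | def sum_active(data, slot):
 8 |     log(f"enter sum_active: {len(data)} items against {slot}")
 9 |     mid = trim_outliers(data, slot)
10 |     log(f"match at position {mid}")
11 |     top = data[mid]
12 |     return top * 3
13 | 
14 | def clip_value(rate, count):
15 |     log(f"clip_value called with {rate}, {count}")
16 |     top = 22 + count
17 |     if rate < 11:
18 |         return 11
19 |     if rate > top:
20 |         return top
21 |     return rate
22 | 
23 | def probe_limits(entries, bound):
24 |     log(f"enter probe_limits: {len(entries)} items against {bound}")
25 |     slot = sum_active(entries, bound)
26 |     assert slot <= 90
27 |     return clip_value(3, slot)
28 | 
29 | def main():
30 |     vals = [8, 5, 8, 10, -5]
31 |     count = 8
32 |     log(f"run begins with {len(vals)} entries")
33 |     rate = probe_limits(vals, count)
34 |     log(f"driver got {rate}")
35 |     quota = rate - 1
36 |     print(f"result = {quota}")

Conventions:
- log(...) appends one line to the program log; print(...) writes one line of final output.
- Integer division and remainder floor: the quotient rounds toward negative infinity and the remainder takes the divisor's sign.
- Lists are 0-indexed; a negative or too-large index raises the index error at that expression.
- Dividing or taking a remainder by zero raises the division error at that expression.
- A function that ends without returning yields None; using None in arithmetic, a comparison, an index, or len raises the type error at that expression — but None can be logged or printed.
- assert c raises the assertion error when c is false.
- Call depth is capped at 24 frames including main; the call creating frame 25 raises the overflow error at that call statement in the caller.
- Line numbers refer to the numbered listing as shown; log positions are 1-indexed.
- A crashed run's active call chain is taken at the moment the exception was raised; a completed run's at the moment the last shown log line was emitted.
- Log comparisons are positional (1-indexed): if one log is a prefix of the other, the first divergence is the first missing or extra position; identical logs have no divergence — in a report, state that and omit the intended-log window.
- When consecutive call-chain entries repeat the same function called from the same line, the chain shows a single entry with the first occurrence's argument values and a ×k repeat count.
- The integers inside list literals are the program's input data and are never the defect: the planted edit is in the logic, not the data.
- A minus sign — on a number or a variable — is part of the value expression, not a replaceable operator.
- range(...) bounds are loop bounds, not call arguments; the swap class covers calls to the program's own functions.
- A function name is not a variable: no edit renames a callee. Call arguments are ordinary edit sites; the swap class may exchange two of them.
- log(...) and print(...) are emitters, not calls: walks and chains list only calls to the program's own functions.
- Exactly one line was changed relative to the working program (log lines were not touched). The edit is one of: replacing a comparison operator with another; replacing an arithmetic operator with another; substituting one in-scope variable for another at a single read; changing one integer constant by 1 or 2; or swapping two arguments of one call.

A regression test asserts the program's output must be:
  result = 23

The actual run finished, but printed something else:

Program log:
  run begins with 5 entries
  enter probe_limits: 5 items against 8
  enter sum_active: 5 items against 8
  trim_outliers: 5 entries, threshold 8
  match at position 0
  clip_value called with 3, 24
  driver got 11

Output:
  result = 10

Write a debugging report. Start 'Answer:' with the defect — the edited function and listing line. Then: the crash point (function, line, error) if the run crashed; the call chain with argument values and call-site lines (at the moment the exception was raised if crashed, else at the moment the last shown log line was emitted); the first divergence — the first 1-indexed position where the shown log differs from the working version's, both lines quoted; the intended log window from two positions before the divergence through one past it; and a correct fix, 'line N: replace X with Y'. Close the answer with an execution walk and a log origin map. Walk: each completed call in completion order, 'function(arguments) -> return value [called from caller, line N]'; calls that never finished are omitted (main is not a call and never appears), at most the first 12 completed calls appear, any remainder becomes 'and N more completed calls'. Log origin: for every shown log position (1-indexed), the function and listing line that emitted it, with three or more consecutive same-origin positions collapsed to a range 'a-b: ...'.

Answer: the defect is in probe_limits at line 27.
Core observation: Position 6 is the first bad log line: 'clip_value called with 3, 24' should read 'clip_value called with 24, 3'.
Call chain: main.
First divergence: position 6; shown 'clip_value called with 3, 24' vs intended 'clip_value called with 24, 3'.
Intended log window:
  4: trim_outliers: 5 entries, threshold 8
  5: match at position 0
  6: clip_value called with 24, 3
  7: driver got 24
Execution walk:
  trim_outliers([8, 5, 8, 10, -5], 8) -> 0  [called from sum_active, line 9]
  sum_active([8, 5, 8, 10, -5], 8) -> 24  [called from probe_limits, line 25]
  clip_value(3, 24) -> 11  [called from probe_limits, line 27]
  probe_limits([8, 5, 8, 10, -5], 8) -> 11  [called from main, line 33]
Log line origins:
  1: logged in main at line 32
  2: logged in probe_limits at line 24
  3: logged in sum_active at line 8
  4: logged in trim_outliers at line 2
  5: logged in sum_active at line 10
  6: logged in clip_value at line 15
  7: logged in main at line 34
A correct fix: line 27: replace `clip_value(3, slot)` with `clip_value(slot, 3)`.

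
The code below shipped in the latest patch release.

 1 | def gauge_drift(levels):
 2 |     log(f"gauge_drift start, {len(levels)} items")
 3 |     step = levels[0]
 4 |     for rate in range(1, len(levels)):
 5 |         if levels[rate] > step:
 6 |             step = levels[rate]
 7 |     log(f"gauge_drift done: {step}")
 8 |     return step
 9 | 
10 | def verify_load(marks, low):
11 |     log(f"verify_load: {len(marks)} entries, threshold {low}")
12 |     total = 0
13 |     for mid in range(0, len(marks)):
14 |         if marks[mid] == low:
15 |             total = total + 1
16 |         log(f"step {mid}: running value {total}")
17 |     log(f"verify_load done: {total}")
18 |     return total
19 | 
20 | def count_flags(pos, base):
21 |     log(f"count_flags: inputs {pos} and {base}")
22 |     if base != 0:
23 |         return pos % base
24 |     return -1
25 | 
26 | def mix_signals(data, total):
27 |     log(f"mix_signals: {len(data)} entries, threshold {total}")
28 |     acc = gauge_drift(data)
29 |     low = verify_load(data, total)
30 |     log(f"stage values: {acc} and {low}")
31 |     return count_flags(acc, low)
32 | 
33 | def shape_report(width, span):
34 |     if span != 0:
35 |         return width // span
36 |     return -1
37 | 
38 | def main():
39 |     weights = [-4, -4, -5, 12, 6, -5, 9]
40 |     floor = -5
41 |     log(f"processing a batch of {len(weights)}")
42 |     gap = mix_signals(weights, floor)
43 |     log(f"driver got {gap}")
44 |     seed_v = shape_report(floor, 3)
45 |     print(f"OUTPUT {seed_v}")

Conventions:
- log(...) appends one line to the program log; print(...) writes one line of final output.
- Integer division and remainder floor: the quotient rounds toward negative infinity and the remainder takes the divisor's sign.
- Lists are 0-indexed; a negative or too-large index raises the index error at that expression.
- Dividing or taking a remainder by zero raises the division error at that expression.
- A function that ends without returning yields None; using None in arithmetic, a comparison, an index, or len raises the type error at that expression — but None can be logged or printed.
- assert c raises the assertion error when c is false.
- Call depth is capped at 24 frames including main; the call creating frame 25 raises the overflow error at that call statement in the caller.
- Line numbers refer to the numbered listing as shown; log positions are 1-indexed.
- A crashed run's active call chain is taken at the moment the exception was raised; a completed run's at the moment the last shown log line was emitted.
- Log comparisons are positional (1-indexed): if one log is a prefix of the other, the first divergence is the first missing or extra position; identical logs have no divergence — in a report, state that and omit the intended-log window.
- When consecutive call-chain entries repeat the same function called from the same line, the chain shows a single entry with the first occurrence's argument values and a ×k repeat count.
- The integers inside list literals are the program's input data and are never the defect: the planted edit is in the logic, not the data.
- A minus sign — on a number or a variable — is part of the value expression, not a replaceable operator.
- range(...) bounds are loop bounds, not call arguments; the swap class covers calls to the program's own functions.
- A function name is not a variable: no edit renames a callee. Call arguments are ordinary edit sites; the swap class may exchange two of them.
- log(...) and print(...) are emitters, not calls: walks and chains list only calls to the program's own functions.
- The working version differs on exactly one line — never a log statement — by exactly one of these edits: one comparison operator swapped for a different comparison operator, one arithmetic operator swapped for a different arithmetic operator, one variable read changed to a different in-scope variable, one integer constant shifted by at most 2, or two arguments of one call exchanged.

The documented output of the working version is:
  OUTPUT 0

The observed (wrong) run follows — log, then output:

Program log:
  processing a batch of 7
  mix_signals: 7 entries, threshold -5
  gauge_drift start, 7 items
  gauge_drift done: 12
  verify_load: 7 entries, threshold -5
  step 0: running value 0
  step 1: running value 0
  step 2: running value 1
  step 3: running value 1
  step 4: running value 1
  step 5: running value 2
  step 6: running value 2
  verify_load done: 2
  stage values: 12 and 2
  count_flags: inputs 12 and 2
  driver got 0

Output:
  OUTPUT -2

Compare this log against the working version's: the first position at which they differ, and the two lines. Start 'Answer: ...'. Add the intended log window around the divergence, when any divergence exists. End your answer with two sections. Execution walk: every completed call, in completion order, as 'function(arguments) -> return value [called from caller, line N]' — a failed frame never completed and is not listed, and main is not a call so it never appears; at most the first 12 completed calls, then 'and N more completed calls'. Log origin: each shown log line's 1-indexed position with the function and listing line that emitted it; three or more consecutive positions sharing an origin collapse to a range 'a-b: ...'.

Answer: none; the two logs match at every position.
Execution walk:
  gauge_drift([-4, -4, -5, 12, 6, -5, 9]) -> 12  [called from mix_signals, line 28]
  verify_load([-4, -4, -5, 12, 6, -5, 9], -5) -> 2  [called from mix_signals, line 29]
  count_flags(12, 2) -> 0  [called from mix_signals, line 31]
  mix_signals([-4, -4, -5, 12, 6, -5, 9], -5) -> 0  [called from main, line 42]
  shape_report(-5, 3) -> -2  [called from main, line 44]
Log origin:
  1: emitted by main (line 41)
  2: emitted by mix_signals (line 27)
  3: emitted by gauge_drift (line 2)
  4: emitted by gauge_drift (line 7)
  5: emitted by verify_load (line 11)
  6-12: emitted by verify_load (line 16)
  13: emitted by verify_load (line 17)
  14: emitted by mix_signals (line 30)
  15: emitted by count_flags (line 21)
  16: emitted by main (line 43)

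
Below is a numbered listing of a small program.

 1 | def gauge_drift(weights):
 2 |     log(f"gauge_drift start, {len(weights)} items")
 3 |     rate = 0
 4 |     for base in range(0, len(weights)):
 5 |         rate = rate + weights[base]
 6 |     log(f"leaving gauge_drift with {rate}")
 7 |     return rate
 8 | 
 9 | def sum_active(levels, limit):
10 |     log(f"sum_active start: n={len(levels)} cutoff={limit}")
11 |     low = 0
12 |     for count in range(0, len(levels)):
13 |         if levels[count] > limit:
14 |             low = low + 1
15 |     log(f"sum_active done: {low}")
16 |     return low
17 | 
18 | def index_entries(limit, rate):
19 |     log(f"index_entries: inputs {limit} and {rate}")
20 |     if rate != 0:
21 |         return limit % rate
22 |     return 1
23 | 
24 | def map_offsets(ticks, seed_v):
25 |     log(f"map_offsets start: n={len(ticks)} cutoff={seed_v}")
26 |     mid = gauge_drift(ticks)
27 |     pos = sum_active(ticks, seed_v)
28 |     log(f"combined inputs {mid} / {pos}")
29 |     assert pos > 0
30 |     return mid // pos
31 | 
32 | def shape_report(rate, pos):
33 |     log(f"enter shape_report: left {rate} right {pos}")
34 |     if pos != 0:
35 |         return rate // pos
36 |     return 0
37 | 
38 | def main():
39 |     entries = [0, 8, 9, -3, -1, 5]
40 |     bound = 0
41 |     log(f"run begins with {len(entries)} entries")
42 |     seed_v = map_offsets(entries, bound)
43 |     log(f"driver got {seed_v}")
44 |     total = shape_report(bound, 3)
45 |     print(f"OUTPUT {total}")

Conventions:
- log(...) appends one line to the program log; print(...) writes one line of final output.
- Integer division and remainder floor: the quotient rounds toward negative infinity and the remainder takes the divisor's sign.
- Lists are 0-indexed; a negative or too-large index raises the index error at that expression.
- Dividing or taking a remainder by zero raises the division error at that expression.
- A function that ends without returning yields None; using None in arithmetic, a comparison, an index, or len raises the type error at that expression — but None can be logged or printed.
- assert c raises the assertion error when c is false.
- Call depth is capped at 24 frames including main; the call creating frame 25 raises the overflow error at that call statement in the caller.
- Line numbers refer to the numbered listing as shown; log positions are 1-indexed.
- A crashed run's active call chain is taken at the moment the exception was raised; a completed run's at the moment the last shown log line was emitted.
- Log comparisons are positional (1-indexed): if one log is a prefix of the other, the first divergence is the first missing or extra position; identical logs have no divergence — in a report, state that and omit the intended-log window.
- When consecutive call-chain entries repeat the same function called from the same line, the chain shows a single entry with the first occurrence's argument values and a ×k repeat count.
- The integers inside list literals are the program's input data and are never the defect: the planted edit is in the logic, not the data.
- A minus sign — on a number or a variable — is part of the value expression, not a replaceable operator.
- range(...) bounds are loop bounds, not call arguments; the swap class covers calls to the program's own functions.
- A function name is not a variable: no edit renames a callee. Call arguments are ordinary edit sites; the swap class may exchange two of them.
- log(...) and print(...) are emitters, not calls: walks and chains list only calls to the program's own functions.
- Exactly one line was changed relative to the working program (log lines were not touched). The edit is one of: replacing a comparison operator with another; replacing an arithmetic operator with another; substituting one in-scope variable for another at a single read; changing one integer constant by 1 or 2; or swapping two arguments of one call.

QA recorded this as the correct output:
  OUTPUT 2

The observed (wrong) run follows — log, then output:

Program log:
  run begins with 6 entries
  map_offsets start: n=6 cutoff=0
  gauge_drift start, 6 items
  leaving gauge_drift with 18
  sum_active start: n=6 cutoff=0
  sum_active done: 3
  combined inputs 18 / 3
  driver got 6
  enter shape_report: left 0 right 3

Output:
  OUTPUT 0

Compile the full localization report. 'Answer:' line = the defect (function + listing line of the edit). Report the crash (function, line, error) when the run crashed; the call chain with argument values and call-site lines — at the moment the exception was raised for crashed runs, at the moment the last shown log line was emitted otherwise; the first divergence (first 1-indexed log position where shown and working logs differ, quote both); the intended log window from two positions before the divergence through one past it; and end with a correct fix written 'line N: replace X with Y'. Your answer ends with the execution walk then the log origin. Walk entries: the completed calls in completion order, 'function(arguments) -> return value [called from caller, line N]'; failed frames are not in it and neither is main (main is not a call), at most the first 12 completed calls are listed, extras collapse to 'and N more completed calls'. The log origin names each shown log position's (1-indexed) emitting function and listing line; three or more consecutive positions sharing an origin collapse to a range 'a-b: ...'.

Answer: the defect is in main at line 44.
Key observation: The log first diverges at position 9: the faulty run prints 'enter shape_report: left 0 right 3' where the working version prints 'enter shape_report: left 6 right 3'.
Call chain: main -> shape_report(0, 3) (called at line 44).
First divergence: position 9 — shown 'enter shape_report: left 0 right 3', intended 'enter shape_report: left 6 right 3'.
Intended log window:
  7: combined inputs 18 / 3
  8: driver got 6
  9: enter shape_report: left 6 right 3
Execution walk:
  gauge_drift([0, 8, 9, -3, -1, 5]) -> 18  [called from map_offsets, line 26]
  sum_active([0, 8, 9, -3, -1, 5], 0) -> 3  [called from map_offsets, line 27]
  map_offsets([0, 8, 9, -3, -1, 5], 0) -> 6  [called from main, line 42]
  shape_report(0, 3) -> 0  [called from main, line 44]
Log origins:
  1 — main, line 41
  2 — map_offsets, line 25
  3 — gauge_drift, line 2
  4 — gauge_drift, line 6
  5 — sum_active, line 10
  6 — sum_active, line 15
  7 — map_offsets, line 28
  8 — main, line 43
  9 — shape_report, line 33
A correct fix: line 44: replace `bound` with `seed_v`.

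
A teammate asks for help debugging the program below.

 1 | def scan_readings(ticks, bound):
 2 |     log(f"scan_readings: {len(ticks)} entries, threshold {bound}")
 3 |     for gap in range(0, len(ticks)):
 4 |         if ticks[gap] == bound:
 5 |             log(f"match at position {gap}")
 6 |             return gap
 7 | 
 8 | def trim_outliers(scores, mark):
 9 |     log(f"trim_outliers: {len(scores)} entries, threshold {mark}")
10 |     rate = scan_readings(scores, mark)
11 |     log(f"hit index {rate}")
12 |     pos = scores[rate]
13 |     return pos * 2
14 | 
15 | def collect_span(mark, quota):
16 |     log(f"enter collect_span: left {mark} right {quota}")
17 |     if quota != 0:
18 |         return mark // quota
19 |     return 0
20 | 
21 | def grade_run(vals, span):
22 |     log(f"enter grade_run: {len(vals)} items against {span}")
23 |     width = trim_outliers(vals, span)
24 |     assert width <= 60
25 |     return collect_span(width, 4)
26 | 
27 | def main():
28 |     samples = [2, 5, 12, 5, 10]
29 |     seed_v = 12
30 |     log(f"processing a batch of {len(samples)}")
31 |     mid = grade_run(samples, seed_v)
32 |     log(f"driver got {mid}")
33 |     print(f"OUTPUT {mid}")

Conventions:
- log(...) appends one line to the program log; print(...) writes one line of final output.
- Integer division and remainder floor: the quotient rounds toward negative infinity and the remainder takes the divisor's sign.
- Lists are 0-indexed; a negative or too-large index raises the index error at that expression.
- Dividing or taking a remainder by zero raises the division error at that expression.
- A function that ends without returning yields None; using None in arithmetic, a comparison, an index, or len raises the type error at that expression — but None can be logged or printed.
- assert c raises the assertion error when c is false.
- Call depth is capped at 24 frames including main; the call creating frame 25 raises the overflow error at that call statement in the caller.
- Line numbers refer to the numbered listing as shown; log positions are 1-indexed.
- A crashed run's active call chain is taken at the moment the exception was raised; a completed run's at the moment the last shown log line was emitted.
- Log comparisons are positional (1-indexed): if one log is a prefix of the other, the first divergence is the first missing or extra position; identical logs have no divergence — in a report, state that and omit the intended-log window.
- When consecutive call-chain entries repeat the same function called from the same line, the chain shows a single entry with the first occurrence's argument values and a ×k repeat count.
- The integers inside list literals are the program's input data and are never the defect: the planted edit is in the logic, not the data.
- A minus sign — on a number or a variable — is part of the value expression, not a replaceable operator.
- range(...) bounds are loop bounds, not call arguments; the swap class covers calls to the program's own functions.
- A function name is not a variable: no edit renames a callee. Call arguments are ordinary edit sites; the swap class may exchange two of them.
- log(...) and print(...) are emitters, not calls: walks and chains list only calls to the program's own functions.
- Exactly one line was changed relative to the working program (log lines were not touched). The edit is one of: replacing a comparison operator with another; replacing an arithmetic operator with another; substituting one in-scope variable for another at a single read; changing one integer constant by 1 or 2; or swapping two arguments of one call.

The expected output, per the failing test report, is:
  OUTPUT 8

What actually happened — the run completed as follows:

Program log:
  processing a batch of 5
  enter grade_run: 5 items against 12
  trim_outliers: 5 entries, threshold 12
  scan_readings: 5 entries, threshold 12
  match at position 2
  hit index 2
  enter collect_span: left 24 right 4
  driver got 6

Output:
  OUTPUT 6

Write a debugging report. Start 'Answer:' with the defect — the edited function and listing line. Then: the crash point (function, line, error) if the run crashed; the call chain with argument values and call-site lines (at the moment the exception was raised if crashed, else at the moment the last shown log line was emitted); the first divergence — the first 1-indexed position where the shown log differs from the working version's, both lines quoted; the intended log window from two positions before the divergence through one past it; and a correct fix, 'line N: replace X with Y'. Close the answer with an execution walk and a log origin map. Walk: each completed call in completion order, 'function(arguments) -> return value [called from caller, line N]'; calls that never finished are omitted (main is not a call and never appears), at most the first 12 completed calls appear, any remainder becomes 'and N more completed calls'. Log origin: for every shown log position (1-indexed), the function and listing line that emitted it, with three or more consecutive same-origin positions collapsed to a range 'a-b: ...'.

Answer: the defect is in grade_run at line 25.
Core observation: The earliest visible damage is log position 7 — 'enter collect_span: left 24 right 4' rather than the intended 'enter collect_span: left 24 right 3'.
Call chain: main.
First divergence: position 7 — shown 'enter collect_span: left 24 right 4', intended 'enter collect_span: left 24 right 3'.
Intended log window:
  5: match at position 2
  6: hit index 2
  7: enter collect_span: left 24 right 3
  8: driver got 8
Execution walk:
  scan_readings([2, 5, 12, 5, 10], 12) -> 2  [called from trim_outliers, line 10]
  trim_outliers([2, 5, 12, 5, 10], 12) -> 24  [called from grade_run, line 23]
  collect_span(24, 4) -> 6  [called from grade_run, line 25]
  grade_run([2, 5, 12, 5, 10], 12) -> 6  [called from main, line 31]
Log line origins:
  1: emitted by main (line 30)
  2: emitted by grade_run (line 22)
  3: emitted by trim_outliers (line 9)
  4: emitted by scan_readings (line 2)
  5: emitted by scan_readings (line 5)
  6: emitted by trim_outliers (line 11)
  7: emitted by collect_span (line 16)
  8: emitted by main (line 32)
A correct fix: line 25: replace `4` with `3`.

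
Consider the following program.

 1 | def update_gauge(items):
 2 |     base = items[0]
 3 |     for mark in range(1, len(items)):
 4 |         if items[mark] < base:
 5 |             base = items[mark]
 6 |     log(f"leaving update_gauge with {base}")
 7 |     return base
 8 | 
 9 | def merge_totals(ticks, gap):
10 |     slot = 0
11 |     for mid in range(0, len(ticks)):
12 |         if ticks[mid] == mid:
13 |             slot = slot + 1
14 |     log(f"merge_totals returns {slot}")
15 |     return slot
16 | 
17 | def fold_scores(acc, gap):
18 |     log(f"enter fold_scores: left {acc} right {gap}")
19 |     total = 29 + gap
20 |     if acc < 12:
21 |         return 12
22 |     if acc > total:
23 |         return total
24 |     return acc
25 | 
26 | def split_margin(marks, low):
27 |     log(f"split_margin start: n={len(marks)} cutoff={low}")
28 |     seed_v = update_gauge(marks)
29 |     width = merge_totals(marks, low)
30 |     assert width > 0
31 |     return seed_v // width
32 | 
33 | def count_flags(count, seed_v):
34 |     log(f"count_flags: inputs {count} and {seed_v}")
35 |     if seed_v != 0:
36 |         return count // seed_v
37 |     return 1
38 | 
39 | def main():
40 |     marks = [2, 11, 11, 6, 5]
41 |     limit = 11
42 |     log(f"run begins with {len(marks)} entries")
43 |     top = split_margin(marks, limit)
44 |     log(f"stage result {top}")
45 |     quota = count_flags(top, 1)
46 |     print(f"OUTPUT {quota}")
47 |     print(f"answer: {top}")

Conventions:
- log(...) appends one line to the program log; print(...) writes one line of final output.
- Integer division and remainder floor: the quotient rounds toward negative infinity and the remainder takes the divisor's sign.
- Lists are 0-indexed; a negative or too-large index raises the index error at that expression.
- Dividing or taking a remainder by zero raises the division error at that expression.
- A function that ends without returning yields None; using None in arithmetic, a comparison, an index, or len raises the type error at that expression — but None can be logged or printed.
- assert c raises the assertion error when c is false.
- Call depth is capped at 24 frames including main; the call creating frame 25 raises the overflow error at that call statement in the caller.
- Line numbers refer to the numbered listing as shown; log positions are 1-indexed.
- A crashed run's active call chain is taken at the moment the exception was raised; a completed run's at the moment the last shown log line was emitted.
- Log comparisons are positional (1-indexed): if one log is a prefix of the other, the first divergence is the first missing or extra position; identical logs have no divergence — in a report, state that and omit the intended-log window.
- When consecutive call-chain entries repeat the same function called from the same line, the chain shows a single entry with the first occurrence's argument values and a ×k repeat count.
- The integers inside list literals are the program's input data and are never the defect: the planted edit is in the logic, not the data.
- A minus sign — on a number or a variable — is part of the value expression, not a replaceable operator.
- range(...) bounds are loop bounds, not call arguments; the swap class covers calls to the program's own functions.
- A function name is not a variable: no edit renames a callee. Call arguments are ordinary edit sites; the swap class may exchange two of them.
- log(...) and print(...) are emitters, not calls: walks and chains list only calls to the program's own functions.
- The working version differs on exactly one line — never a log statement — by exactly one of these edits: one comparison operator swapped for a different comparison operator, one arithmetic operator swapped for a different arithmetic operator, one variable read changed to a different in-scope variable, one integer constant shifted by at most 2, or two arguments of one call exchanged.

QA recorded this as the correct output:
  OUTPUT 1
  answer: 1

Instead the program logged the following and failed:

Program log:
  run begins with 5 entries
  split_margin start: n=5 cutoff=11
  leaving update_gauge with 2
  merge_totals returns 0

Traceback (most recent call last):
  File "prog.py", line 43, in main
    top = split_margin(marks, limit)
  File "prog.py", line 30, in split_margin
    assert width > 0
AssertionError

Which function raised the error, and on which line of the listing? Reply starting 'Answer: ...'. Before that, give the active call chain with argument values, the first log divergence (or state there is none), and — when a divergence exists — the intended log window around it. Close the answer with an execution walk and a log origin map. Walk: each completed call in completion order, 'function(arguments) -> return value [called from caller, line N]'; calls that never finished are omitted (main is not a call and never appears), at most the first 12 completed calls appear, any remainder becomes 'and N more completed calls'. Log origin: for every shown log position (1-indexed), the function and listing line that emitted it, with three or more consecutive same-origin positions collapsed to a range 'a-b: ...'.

Answer: the error was raised in split_margin, line 30.
Key observation: Log line 4 is where behavior first shows: 'merge_totals returns 0' appears instead of 'merge_totals returns 2'.
Call chain: main -> split_margin([2, 11, 11, 6, 5], 11) (called at line 43).
First divergence: position 4 — the shown line 'merge_totals returns 0' should read 'merge_totals returns 2'.
Intended log window:
  2: split_margin start: n=5 cutoff=11
  3: leaving update_gauge with 2
  4: merge_totals returns 2
  5: stage result 1
Execution walk:
  update_gauge([2, 11, 11, 6, 5]) -> 2  [called from split_margin, line 28]
  merge_totals([2, 11, 11, 6, 5], 11) -> 0  [called from split_margin, line 29]
Log origin:
  1: from main, line 42
  2: from split_margin, line 27
  3: from update_gauge, line 6
  4: from merge_totals, line 14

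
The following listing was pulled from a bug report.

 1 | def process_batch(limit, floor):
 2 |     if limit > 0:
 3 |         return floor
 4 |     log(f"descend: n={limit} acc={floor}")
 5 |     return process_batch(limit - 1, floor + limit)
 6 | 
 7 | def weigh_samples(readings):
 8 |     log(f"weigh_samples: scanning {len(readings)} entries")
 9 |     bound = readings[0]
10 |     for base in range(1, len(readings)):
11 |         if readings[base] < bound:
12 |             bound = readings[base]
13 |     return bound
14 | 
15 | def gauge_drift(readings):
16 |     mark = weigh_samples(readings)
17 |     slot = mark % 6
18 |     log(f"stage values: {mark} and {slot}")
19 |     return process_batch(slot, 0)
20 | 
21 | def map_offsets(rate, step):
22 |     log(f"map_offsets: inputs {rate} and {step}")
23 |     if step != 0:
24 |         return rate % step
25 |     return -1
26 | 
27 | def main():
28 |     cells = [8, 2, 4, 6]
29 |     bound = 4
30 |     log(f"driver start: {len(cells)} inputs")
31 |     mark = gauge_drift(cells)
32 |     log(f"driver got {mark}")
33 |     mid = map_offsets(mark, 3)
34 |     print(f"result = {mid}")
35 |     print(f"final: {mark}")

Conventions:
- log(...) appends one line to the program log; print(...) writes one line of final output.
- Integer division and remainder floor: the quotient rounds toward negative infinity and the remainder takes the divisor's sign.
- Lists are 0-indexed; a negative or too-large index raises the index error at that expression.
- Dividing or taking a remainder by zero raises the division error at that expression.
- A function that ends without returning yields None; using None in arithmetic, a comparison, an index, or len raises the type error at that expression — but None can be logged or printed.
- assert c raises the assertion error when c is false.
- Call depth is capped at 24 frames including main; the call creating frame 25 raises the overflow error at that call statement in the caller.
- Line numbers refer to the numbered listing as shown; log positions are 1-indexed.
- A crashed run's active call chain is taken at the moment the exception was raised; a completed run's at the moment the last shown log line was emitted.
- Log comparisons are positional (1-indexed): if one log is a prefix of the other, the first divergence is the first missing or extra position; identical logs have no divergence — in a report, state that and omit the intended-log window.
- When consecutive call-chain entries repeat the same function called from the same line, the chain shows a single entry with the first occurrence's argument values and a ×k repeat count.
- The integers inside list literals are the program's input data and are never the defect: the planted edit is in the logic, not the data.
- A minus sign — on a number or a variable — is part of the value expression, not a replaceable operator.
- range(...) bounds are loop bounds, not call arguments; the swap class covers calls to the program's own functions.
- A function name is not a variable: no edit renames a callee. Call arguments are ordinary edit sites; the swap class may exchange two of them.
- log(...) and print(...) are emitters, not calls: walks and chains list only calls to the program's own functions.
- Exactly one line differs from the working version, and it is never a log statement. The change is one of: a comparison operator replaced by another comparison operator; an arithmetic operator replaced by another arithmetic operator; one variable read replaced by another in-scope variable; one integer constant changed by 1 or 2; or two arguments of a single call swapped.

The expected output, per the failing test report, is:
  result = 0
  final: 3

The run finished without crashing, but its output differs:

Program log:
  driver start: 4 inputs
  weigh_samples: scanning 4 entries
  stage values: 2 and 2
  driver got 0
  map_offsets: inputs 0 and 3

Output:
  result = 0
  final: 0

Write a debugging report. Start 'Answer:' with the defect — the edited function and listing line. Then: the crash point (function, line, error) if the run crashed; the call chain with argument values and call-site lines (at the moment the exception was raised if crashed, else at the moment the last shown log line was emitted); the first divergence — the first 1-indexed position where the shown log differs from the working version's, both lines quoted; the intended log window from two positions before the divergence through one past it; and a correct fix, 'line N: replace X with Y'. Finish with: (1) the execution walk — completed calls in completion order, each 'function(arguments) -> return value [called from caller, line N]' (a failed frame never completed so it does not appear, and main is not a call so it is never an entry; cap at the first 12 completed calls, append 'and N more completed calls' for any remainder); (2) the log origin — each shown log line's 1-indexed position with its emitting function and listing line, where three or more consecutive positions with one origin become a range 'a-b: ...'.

Answer: the defect is in process_batch at line 2.
Key fact: Everything matches until log position 4, which reads 'driver got 0' in place of 'descend: n=2 acc=0'.
Call chain: main -> map_offsets(0, 3) (called at line 33).
First divergence: position 4; shown 'driver got 0' vs intended 'descend: n=2 acc=0'.
Intended log window:
  2: weigh_samples: scanning 4 entries
  3: stage values: 2 and 2
  4: descend: n=2 acc=0
  5: descend: n=1 acc=2
Execution walk:
  weigh_samples([8, 2, 4, 6]) -> 2  [called from gauge_drift, line 16]
  process_batch(2, 0) -> 0  [called from gauge_drift, line 19]
  gauge_drift([8, 2, 4, 6]) -> 0  [called from main, line 31]
  map_offsets(0, 3) -> 0  [called from main, line 33]
Log line origins:
  1: from main, line 30
  2: from weigh_samples, line 8
  3: from gauge_drift, line 18
  4: from main, line 32
  5: from map_offsets, line 22
A correct fix: line 2: replace `>` with `<=`.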